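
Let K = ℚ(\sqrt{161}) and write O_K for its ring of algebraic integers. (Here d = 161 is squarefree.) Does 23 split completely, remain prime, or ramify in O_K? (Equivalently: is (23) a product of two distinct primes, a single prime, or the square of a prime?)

23 is ramified

d = 161 ≡ 1 (mod 4), so O_K = ℤ[(1+√161)/2] and disc(K) = d = 161.
Ramification test: 23 | 161. The prime 23 ramifies in K.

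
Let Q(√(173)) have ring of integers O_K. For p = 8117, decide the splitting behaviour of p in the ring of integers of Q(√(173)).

173 mod 4 = 1, hence disc K = 173 and O_K = ℤ[(1+√173)/2].
8117 ∤ 173, so 8117 is unramified.
Legendre symbol by Euler's criterion: (173/8117) ≡ 173^4058 ≡ 1 (mod 8117), i.e. (173/8117) = 1.
(173/8117) = 1, so 8117 splits.

splits completely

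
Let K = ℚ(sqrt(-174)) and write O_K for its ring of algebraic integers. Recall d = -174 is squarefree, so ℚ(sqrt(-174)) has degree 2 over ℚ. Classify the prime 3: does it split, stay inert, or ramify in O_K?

ramifies in O_K

Since -174 ≢ 1 mod 4, the ring of integers is ℤ[√-174] with discriminant 4·(-174) = -696.
3 divides disc(K) = -696, so 3 ramifies.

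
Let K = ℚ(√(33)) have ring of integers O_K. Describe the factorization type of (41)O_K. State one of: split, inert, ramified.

33 mod 4 = 1, hence disc K = 33 and O_K = ℤ[(1+√33)/2].
41 ∤ 33, so 41 is unramified.
Legendre symbol by Euler's criterion: (33/41) ≡ 33^20 ≡ 1 (mod 41), i.e. (33/41) = 1.
d is a quadratic residue mod p, hence 41 splits in O_K.

splits completely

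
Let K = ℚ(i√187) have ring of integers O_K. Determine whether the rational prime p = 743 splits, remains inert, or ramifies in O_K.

split — (743) = 𝔭₁𝔭₂ with 𝔭₁ ≠ 𝔭₂

d = -187 ≡ 1 (mod 4), so O_K = ℤ[(1+√-187)/2] and disc(K) = d = -187.
743 ∤ -187, so 743 is unramified.
Legendre symbol by Euler's criterion: (-187/743) ≡ (-187)^371 ≡ 1 (mod 743), i.e. (-187/743) = 1.
Legendre symbol 1 ⇒ 743 is split.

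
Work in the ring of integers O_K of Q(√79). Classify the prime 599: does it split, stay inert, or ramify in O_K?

inert

d = 79 ≡ 3 (mod 4), so O_K = ℤ[√79] and disc(K) = 4d = 316.
Since gcd(599, 316) = 1 the prime 599 does not ramify.
Euler's criterion: 79^299 mod 599 = 598. Thus (79|599) = -1.
d is a non-residue mod p, hence 599 remains inert in O_K.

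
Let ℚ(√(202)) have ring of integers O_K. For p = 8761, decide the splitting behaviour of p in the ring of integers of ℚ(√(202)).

Since 202 ≢ 1 mod 4, the ring of integers is ℤ[√202] with discriminant 4·202 = 808.
disc(K) = 808 is not divisible by 8761; 8761 is unramified.
Legendre symbol by Euler's criterion: (202/8761) ≡ 202^4380 ≡ 8760 (mod 8761), i.e. (202/8761) = -1.
(202/8761) = -1, so 8761 is inert.

p is inert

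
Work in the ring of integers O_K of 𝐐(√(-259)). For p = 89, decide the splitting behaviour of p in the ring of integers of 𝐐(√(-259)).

split — (89) = 𝔭₁𝔭₂ with 𝔭₁ ≠ 𝔭₂

Since -259 ≡ 1 mod 4, the ring of integers is ℤ[(1+√-259)/2] with discriminant -259.
disc(K) = -259 is not divisible by 89; 89 is unramified.
Compute (-259/89) via Euler: 8^((89-1)/2) mod 89 = 1, so (-259/89) = 1.
Legendre symbol 1 ⇒ 89 is split.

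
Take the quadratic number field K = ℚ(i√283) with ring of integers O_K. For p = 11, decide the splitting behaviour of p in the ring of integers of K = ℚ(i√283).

p splits

d = -283 ≡ 1 (mod 4), so O_K = ℤ[(1+√-283)/2] and disc(K) = d = -283.
11 ∤ -283, so 11 is unramified.
Compute (-283/11) via Euler: 3^((11-1)/2) mod 11 = 1, so (-283/11) = 1.
(-283/11) = 1, so 11 splits.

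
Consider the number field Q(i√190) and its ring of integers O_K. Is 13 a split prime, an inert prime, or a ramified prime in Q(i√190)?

Since -190 ≢ 1 mod 4, the ring of integers is ℤ[√-190] with discriminant 4·(-190) = -760.
disc(K) = -760 is not divisible by 13; 13 is unramified.
Compute (-190/13) via Euler: 5^((13-1)/2) mod 13 = 12, so (-190/13) = -1.
(-190/13) = -1, so 13 is inert.

remains prime (inert)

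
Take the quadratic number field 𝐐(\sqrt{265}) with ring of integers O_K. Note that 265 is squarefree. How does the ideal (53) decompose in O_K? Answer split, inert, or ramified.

265 mod 4 = 1, hence disc K = 265 and O_K = ℤ[(1+√265)/2].
disc(K) = 265 = 53·5, so p = 53 is ramified.

p ramifies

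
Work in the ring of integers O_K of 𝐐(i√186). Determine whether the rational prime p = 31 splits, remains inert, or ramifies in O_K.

Since -186 ≢ 1 mod 4, the ring of integers is ℤ[√-186] with discriminant 4·(-186) = -744.
disc(K) = -744 = 31·(-24), so p = 31 is ramified.

ramified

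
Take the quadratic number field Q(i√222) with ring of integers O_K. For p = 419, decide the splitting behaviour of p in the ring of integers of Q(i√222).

p splits

d = -222 ≡ 2 (mod 4), so O_K = ℤ[√-222] and disc(K) = 4d = -888.
419 ∤ -888, so 419 is unramified.
Euler's criterion: (-222)^209 mod 419 = 1. Thus (-222|419) = 1.
(-222/419) = 1, so 419 splits.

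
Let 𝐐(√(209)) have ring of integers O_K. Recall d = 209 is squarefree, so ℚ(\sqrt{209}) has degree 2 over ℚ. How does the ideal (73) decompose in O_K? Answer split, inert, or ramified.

d = 209 ≡ 1 (mod 4), so O_K = ℤ[(1+√209)/2] and disc(K) = d = 209.
73 ∤ 209, so 73 is unramified.
Legendre symbol by Euler's criterion: (209/73) ≡ 209^36 ≡ 72 (mod 73), i.e. (209/73) = -1.
Legendre symbol -1 ⇒ 73 is inert.

73 remains inert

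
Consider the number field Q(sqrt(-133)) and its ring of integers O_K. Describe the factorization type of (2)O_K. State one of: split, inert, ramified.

d = -133 ≡ 3 (mod 4), so O_K = ℤ[√-133] and disc(K) = 4d = -532.
Ramification test: 2 | -532. The prime 2 ramifies in K.

ramifies in O_K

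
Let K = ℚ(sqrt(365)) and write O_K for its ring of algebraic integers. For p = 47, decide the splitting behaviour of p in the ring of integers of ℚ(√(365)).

split — (47) = 𝔭₁𝔭₂ with 𝔭₁ ≠ 𝔭₂

365 mod 4 = 1, hence disc K = 365 and O_K = ℤ[(1+√365)/2].
Since gcd(47, 365) = 1 the prime 47 does not ramify.
Euler's criterion: 365^23 mod 47 = 1. Thus (365|47) = 1.
Legendre symbol 1 ⇒ 47 is split.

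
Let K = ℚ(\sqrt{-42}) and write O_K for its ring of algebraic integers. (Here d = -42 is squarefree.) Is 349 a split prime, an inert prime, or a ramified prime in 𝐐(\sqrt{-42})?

split

Since -42 ≢ 1 mod 4, the ring of integers is ℤ[√-42] with discriminant 4·(-42) = -168.
Since gcd(349, -168) = 1 the prime 349 does not ramify.
Euler's criterion: (-42)^174 mod 349 = 1. Thus (-42|349) = 1.
(-42/349) = 1, so 349 splits.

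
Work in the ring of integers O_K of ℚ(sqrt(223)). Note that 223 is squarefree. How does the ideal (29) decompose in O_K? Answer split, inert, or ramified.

Since 223 ≢ 1 mod 4, the ring of integers is ℤ[√223] with discriminant 4·223 = 892.
disc(K) = 892 is not divisible by 29; 29 is unramified.
Legendre symbol by Euler's criterion: (223/29) ≡ 223^14 ≡ 1 (mod 29), i.e. (223/29) = 1.
(223/29) = 1, so 29 splits.

split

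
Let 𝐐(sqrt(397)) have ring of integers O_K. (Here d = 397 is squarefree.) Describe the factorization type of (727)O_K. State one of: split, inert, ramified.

splits completely

d = 397 ≡ 1 (mod 4), so O_K = ℤ[(1+√397)/2] and disc(K) = d = 397.
disc(K) = 397 is not divisible by 727; 727 is unramified.
Legendre symbol by Euler's criterion: (397/727) ≡ 397^363 ≡ 1 (mod 727), i.e. (397/727) = 1.
d is a quadratic residue mod p, hence 727 splits in O_K.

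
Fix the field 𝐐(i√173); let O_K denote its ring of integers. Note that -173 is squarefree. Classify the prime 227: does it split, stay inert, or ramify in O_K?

p is inert

d = -173 ≡ 3 (mod 4), so O_K = ℤ[√-173] and disc(K) = 4d = -692.
Since gcd(227, -692) = 1 the prime 227 does not ramify.
Compute (-173/227) via Euler: 54^((227-1)/2) mod 227 = 226, so (-173/227) = -1.
d is a non-residue mod p, hence 227 remains inert in O_K.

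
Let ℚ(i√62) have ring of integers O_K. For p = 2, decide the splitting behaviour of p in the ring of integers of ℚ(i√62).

d = -62 ≡ 2 (mod 4), so O_K = ℤ[√-62] and disc(K) = 4d = -248.
2 divides disc(K) = -248, so 2 ramifies.

p ramifies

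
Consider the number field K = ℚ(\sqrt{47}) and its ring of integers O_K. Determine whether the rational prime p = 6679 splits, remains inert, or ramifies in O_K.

d = 47 ≡ 3 (mod 4), so O_K = ℤ[√47] and disc(K) = 4d = 188.
6679 ∤ 188, so 6679 is unramified.
Compute (47/6679) via Euler: 47^((6679-1)/2) mod 6679 = 1, so (47/6679) = 1.
d is a quadratic residue mod p, hence 6679 splits in O_K.

p splits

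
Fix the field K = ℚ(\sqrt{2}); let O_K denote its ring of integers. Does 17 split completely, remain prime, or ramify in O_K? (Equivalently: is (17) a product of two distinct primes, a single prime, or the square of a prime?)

17 splits in O_K

2 mod 4 = 2, hence disc K = 4·2 = 8 and O_K = ℤ[√2].
17 ∤ 8, so 17 is unramified.
Euler's criterion: 2^8 mod 17 = 1. Thus (2|17) = 1.
Legendre symbol 1 ⇒ 17 is split.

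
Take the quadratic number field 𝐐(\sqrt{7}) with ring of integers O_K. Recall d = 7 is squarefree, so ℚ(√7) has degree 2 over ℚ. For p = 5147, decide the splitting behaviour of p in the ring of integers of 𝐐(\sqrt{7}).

d = 7 ≡ 3 (mod 4), so O_K = ℤ[√7] and disc(K) = 4d = 28.
Since gcd(5147, 28) = 1 the prime 5147 does not ramify.
Euler's criterion: 7^2573 mod 5147 = 5146. Thus (7|5147) = -1.
Legendre symbol -1 ⇒ 5147 is inert.

inert — (5147) stays prime in O_K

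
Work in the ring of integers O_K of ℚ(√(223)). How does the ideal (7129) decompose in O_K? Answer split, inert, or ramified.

inert — (7129) stays prime in O_K

Since 223 ≢ 1 mod 4, the ring of integers is ℤ[√223] with discriminant 4·223 = 892.
7129 ∤ 892, so 7129 is unramified.
Compute (223/7129) via Euler: 223^((7129-1)/2) mod 7129 = 7128, so (223/7129) = -1.
Legendre symbol -1 ⇒ 7129 is inert.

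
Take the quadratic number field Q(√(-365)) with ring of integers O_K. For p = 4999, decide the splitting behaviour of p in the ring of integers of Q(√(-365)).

4999 remains inert

Since -365 ≢ 1 mod 4, the ring of integers is ℤ[√-365] with discriminant 4·(-365) = -1460.
Since gcd(4999, -1460) = 1 the prime 4999 does not ramify.
(-365/4999) = 4634^2499 mod 4999 = 4998, giving Legendre symbol -1.
Legendre symbol -1 ⇒ 4999 is inert.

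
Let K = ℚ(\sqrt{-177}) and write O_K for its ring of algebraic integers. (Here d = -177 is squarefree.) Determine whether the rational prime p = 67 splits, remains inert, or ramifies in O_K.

67 splits in O_K

d = -177 ≡ 3 (mod 4), so O_K = ℤ[√-177] and disc(K) = 4d = -708.
67 ∤ -708, so 67 is unramified.
(-177/67) = 24^33 mod 67 = 1, giving Legendre symbol 1.
(-177/67) = 1, so 67 splits.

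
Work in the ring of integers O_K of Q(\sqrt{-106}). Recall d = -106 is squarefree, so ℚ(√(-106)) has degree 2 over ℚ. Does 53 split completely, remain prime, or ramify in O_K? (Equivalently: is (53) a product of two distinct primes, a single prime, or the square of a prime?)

ramified

d = -106 ≡ 2 (mod 4), so O_K = ℤ[√-106] and disc(K) = 4d = -424.
Ramification test: 53 | -424. The prime 53 ramifies in K.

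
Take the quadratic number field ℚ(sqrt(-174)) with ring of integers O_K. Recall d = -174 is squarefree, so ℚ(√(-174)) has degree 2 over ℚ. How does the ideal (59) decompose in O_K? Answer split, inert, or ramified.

-174 mod 4 = 2, hence disc K = 4·(-174) = -696 and O_K = ℤ[√-174].
Since gcd(59, -696) = 1 the prime 59 does not ramify.
Legendre symbol by Euler's criterion: (-174/59) ≡ (-174)^29 ≡ 1 (mod 59), i.e. (-174/59) = 1.
Legendre symbol 1 ⇒ 59 is split.

59 splits in O_K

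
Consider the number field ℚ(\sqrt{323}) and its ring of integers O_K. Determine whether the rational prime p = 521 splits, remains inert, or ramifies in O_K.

Since 323 ≢ 1 mod 4, the ring of integers is ℤ[√323] with discriminant 4·323 = 1292.
disc(K) = 1292 is not divisible by 521; 521 is unramified.
Compute (323/521) via Euler: 323^((521-1)/2) mod 521 = 1, so (323/521) = 1.
(323/521) = 1, so 521 splits.

521 splits in O_K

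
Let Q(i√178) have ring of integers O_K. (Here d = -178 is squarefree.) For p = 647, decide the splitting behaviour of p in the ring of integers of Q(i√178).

d = -178 ≡ 2 (mod 4), so O_K = ℤ[√-178] and disc(K) = 4d = -712.
Since gcd(647, -712) = 1 the prime 647 does not ramify.
(-178/647) = 469^323 mod 647 = 1, giving Legendre symbol 1.
d is a quadratic residue mod p, hence 647 splits in O_K.

split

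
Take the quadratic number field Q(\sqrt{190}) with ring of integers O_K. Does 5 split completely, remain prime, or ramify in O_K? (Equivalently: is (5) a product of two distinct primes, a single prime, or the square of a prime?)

ramifies in O_K

Since 190 ≢ 1 mod 4, the ring of integers is ℤ[√190] with discriminant 4·190 = 760.
Ramification test: 5 | 760. The prime 5 ramifies in K.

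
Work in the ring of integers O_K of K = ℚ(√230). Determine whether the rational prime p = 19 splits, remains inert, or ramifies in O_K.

19 remains inert

230 mod 4 = 2, hence disc K = 4·230 = 920 and O_K = ℤ[√230].
disc(K) = 920 is not divisible by 19; 19 is unramified.
Compute (230/19) via Euler: 2^((19-1)/2) mod 19 = 18, so (230/19) = -1.
Legendre symbol -1 ⇒ 19 is inert.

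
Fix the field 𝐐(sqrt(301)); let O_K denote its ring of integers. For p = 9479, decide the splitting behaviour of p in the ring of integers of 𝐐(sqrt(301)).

301 mod 4 = 1, hence disc K = 301 and O_K = ℤ[(1+√301)/2].
Since gcd(9479, 301) = 1 the prime 9479 does not ramify.
Legendre symbol by Euler's criterion: (301/9479) ≡ 301^4739 ≡ 9478 (mod 9479), i.e. (301/9479) = -1.
Legendre symbol -1 ⇒ 9479 is inert.

remains prime (inert)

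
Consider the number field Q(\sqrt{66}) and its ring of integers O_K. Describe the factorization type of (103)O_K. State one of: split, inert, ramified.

Since 66 ≢ 1 mod 4, the ring of integers is ℤ[√66] with discriminant 4·66 = 264.
Since gcd(103, 264) = 1 the prime 103 does not ramify.
Legendre symbol by Euler's criterion: (66/103) ≡ 66^51 ≡ 1 (mod 103), i.e. (66/103) = 1.
(66/103) = 1, so 103 splits.

splits completely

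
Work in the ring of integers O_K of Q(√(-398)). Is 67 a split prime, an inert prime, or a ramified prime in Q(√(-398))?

p splits

d = -398 ≡ 2 (mod 4), so O_K = ℤ[√-398] and disc(K) = 4d = -1592.
disc(K) = -1592 is not divisible by 67; 67 is unramified.
(-398/67) = 4^33 mod 67 = 1, giving Legendre symbol 1.
(-398/67) = 1, so 67 splits.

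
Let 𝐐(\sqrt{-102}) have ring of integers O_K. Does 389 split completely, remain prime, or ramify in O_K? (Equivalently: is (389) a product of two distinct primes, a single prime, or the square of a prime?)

-102 mod 4 = 2, hence disc K = 4·(-102) = -408 and O_K = ℤ[√-102].
389 ∤ -408, so 389 is unramified.
Compute (-102/389) via Euler: 287^((389-1)/2) mod 389 = 1, so (-102/389) = 1.
(-102/389) = 1, so 389 splits.

389 splits in O_K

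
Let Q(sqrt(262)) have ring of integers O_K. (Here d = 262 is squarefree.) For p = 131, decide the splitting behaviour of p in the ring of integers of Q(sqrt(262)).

262 mod 4 = 2, hence disc K = 4·262 = 1048 and O_K = ℤ[√262].
Ramification test: 131 | 1048. The prime 131 ramifies in K.

p ramifies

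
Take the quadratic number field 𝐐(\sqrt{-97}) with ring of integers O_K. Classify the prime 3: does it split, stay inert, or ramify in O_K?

-97 mod 4 = 3, hence disc K = 4·(-97) = -388 and O_K = ℤ[√-97].
disc(K) = -388 is not divisible by 3; 3 is unramified.
Compute (-97/3) via Euler: 2^((3-1)/2) mod 3 = 2, so (-97/3) = -1.
d is a non-residue mod p, hence 3 remains inert in O_K.

p is inert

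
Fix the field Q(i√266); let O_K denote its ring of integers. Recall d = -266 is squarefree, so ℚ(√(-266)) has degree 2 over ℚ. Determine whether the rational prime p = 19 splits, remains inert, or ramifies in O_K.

d = -266 ≡ 2 (mod 4), so O_K = ℤ[√-266] and disc(K) = 4d = -1064.
disc(K) = -1064 = 19·(-56), so p = 19 is ramified.

ramified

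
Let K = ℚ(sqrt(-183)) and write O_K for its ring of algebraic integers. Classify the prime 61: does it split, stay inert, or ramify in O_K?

ramifies in O_K

-183 mod 4 = 1, hence disc K = -183 and O_K = ℤ[(1+√-183)/2].
Ramification test: 61 | -183. The prime 61 ramifies in K.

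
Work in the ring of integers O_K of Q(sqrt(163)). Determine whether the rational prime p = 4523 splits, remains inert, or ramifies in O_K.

4523 splits in O_K

d = 163 ≡ 3 (mod 4), so O_K = ℤ[√163] and disc(K) = 4d = 652.
Since gcd(4523, 652) = 1 the prime 4523 does not ramify.
Euler's criterion: 163^2261 mod 4523 = 1. Thus (163|4523) = 1.
Legendre symbol 1 ⇒ 4523 is split.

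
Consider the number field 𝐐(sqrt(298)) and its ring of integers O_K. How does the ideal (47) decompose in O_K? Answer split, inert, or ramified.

47 splits in O_K

d = 298 ≡ 2 (mod 4), so O_K = ℤ[√298] and disc(K) = 4d = 1192.
Since gcd(47, 1192) = 1 the prime 47 does not ramify.
(298/47) = 16^23 mod 47 = 1, giving Legendre symbol 1.
d is a quadratic residue mod p, hence 47 splits in O_K.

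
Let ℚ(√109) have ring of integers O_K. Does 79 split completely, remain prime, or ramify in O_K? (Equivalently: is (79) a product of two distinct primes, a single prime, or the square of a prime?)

p is inert

d = 109 ≡ 1 (mod 4), so O_K = ℤ[(1+√109)/2] and disc(K) = d = 109.
79 ∤ 109, so 79 is unramified.
Legendre symbol by Euler's criterion: (109/79) ≡ 109^39 ≡ 78 (mod 79), i.e. (109/79) = -1.
(109/79) = -1, so 79 is inert.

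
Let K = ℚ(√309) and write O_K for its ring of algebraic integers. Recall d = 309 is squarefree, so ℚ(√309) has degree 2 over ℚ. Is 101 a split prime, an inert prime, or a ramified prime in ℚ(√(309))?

309 mod 4 = 1, hence disc K = 309 and O_K = ℤ[(1+√309)/2].
Since gcd(101, 309) = 1 the prime 101 does not ramify.
Compute (309/101) via Euler: 6^((101-1)/2) mod 101 = 1, so (309/101) = 1.
(309/101) = 1, so 101 splits.

split — (101) = 𝔭₁𝔭₂ with 𝔭₁ ≠ 𝔭₂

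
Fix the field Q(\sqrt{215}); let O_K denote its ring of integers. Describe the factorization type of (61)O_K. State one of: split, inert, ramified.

d = 215 ≡ 3 (mod 4), so O_K = ℤ[√215] and disc(K) = 4d = 860.
Since gcd(61, 860) = 1 the prime 61 does not ramify.
Legendre symbol by Euler's criterion: (215/61) ≡ 215^30 ≡ 60 (mod 61), i.e. (215/61) = -1.
(215/61) = -1, so 61 is inert.

remains prime (inert)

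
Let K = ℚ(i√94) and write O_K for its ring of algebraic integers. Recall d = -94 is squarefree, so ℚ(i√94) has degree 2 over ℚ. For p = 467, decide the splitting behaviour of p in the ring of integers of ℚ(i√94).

-94 mod 4 = 2, hence disc K = 4·(-94) = -376 and O_K = ℤ[√-94].
disc(K) = -376 is not divisible by 467; 467 is unramified.
Legendre symbol by Euler's criterion: (-94/467) ≡ (-94)^233 ≡ 1 (mod 467), i.e. (-94/467) = 1.
(-94/467) = 1, so 467 splits.

467 splits in O_K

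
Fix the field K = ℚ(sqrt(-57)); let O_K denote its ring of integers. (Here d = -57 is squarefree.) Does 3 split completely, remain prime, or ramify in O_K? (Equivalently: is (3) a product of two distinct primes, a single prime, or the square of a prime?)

-57 mod 4 = 3, hence disc K = 4·(-57) = -228 and O_K = ℤ[√-57].
Ramification test: 3 | -228. The prime 3 ramifies in K.

3 is ramified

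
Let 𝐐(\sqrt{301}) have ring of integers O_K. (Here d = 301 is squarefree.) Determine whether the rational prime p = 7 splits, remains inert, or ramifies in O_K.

7 is ramified

Since 301 ≡ 1 mod 4, the ring of integers is ℤ[(1+√301)/2] with discriminant 301.
7 divides disc(K) = 301, so 7 ramifies.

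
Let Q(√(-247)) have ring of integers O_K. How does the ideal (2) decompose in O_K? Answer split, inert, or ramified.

Since -247 ≡ 1 mod 4, the ring of integers is ℤ[(1+√-247)/2] with discriminant -247.
Since gcd(2, -247) = 1 the prime 2 does not ramify.
d ≡ 1 (mod 8); the supplementary law gives 2 split.

split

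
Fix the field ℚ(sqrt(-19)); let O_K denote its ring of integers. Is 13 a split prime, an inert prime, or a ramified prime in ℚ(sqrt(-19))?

13 remains inert

Since -19 ≡ 1 mod 4, the ring of integers is ℤ[(1+√-19)/2] with discriminant -19.
13 ∤ -19, so 13 is unramified.
(-19/13) = 7^6 mod 13 = 12, giving Legendre symbol -1.
Legendre symbol -1 ⇒ 13 is inert.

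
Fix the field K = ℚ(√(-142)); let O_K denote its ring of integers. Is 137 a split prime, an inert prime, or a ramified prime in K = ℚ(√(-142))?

inert

d = -142 ≡ 2 (mod 4), so O_K = ℤ[√-142] and disc(K) = 4d = -568.
137 ∤ -568, so 137 is unramified.
(-142/137) = 132^68 mod 137 = 136, giving Legendre symbol -1.
d is a non-residue mod p, hence 137 remains inert in O_K.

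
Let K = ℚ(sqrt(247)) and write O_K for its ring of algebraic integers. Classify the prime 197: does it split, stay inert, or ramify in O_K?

p is inert

247 mod 4 = 3, hence disc K = 4·247 = 988 and O_K = ℤ[√247].
197 ∤ 988, so 197 is unramified.
Compute (247/197) via Euler: 50^((197-1)/2) mod 197 = 196, so (247/197) = -1.
Legendre symbol -1 ⇒ 197 is inert.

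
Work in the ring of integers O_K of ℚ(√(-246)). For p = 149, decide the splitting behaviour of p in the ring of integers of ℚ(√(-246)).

Since -246 ≢ 1 mod 4, the ring of integers is ℤ[√-246] with discriminant 4·(-246) = -984.
149 ∤ -984, so 149 is unramified.
(-246/149) = 52^74 mod 149 = 148, giving Legendre symbol -1.
d is a non-residue mod p, hence 149 remains inert in O_K.

inert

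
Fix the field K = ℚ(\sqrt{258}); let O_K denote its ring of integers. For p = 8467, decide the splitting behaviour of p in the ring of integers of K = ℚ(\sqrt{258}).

p splits

258 mod 4 = 2, hence disc K = 4·258 = 1032 and O_K = ℤ[√258].
8467 ∤ 1032, so 8467 is unramified.
Compute (258/8467) via Euler: 258^((8467-1)/2) mod 8467 = 1, so (258/8467) = 1.
Legendre symbol 1 ⇒ 8467 is split.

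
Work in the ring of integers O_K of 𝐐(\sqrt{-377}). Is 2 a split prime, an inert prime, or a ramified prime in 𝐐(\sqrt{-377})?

d = -377 ≡ 3 (mod 4), so O_K = ℤ[√-377] and disc(K) = 4d = -1508.
disc(K) = -1508 = 2·(-754), so p = 2 is ramified.

ramified — (2) = 𝔭²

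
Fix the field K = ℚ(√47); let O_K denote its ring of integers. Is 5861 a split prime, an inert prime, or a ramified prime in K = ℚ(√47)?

inert — (5861) stays prime in O_K

d = 47 ≡ 3 (mod 4), so O_K = ℤ[√47] and disc(K) = 4d = 188.
Since gcd(5861, 188) = 1 the prime 5861 does not ramify.
(47/5861) = 47^2930 mod 5861 = 5860, giving Legendre symbol -1.
Legendre symbol -1 ⇒ 5861 is inert.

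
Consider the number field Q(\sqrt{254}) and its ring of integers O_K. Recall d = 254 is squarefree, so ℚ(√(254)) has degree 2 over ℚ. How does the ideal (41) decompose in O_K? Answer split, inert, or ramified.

split — (41) = 𝔭₁𝔭₂ with 𝔭₁ ≠ 𝔭₂

Since 254 ≢ 1 mod 4, the ring of integers is ℤ[√254] with discriminant 4·254 = 1016.
41 ∤ 1016, so 41 is unramified.
(254/41) = 8^20 mod 41 = 1, giving Legendre symbol 1.
d is a quadratic residue mod p, hence 41 splits in O_K.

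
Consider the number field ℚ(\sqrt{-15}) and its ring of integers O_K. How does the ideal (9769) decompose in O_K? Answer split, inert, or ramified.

p splits

d = -15 ≡ 1 (mod 4), so O_K = ℤ[(1+√-15)/2] and disc(K) = d = -15.
disc(K) = -15 is not divisible by 9769; 9769 is unramified.
(-15/9769) = 9754^4884 mod 9769 = 1, giving Legendre symbol 1.
d is a quadratic residue mod p, hence 9769 splits in O_K.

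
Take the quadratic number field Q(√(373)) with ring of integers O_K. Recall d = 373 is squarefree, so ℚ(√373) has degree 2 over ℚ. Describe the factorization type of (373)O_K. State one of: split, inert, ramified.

373 mod 4 = 1, hence disc K = 373 and O_K = ℤ[(1+√373)/2].
disc(K) = 373 = 373·1, so p = 373 is ramified.

ramifies in O_K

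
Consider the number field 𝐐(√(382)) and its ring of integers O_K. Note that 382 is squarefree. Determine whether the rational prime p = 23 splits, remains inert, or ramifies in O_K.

23 remains inert

d = 382 ≡ 2 (mod 4), so O_K = ℤ[√382] and disc(K) = 4d = 1528.
23 ∤ 1528, so 23 is unramified.
(382/23) = 14^11 mod 23 = 22, giving Legendre symbol -1.
d is a non-residue mod p, hence 23 remains inert in O_K.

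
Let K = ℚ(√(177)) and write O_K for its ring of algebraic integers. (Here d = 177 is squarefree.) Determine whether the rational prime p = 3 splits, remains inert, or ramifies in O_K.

177 mod 4 = 1, hence disc K = 177 and O_K = ℤ[(1+√177)/2].
disc(K) = 177 = 3·59, so p = 3 is ramified.

ramifies in O_K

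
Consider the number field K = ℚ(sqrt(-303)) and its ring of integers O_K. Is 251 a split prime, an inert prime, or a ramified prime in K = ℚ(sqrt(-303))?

d = -303 ≡ 1 (mod 4), so O_K = ℤ[(1+√-303)/2] and disc(K) = d = -303.
Since gcd(251, -303) = 1 the prime 251 does not ramify.
(-303/251) = 199^125 mod 251 = 250, giving Legendre symbol -1.
d is a non-residue mod p, hence 251 remains inert in O_K.

inert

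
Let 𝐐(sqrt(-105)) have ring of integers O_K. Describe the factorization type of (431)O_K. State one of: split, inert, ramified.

split

d = -105 ≡ 3 (mod 4), so O_K = ℤ[√-105] and disc(K) = 4d = -420.
431 ∤ -420, so 431 is unramified.
(-105/431) = 326^215 mod 431 = 1, giving Legendre symbol 1.
d is a quadratic residue mod p, hence 431 splits in O_K.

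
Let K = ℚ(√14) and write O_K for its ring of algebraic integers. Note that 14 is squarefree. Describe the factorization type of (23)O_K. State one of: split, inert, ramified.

remains prime (inert)

14 mod 4 = 2, hence disc K = 4·14 = 56 and O_K = ℤ[√14].
23 ∤ 56, so 23 is unramified.
Euler's criterion: 14^11 mod 23 = 22. Thus (14|23) = -1.
d is a non-residue mod p, hence 23 remains inert in O_K.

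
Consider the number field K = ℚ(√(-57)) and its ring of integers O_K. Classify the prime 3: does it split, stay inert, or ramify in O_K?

ramified — (3) = 𝔭²

Since -57 ≢ 1 mod 4, the ring of integers is ℤ[√-57] with discriminant 4·(-57) = -228.
Ramification test: 3 | -228. The prime 3 ramifies in K.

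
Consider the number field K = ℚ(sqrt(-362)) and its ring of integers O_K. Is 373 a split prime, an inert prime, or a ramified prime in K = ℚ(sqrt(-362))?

inert — (373) stays prime in O_K

-362 mod 4 = 2, hence disc K = 4·(-362) = -1448 and O_K = ℤ[√-362].
373 ∤ -1448, so 373 is unramified.
(-362/373) = 11^186 mod 373 = 372, giving Legendre symbol -1.
d is a non-residue mod p, hence 373 remains inert in O_K.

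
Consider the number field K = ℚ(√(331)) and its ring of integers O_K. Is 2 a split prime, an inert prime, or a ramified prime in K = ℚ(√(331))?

d = 331 ≡ 3 (mod 4), so O_K = ℤ[√331] and disc(K) = 4d = 1324.
Ramification test: 2 | 1324. The prime 2 ramifies in K.

2 is ramified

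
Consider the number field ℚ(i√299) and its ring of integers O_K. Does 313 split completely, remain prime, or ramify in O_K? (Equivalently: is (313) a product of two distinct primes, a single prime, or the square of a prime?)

-299 mod 4 = 1, hence disc K = -299 and O_K = ℤ[(1+√-299)/2].
313 ∤ -299, so 313 is unramified.
Legendre symbol by Euler's criterion: (-299/313) ≡ (-299)^156 ≡ 312 (mod 313), i.e. (-299/313) = -1.
d is a non-residue mod p, hence 313 remains inert in O_K.

inert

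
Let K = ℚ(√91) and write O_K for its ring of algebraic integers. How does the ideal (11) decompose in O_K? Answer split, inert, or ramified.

91 mod 4 = 3, hence disc K = 4·91 = 364 and O_K = ℤ[√91].
Since gcd(11, 364) = 1 the prime 11 does not ramify.
Compute (91/11) via Euler: 3^((11-1)/2) mod 11 = 1, so (91/11) = 1.
(91/11) = 1, so 11 splits.

p splits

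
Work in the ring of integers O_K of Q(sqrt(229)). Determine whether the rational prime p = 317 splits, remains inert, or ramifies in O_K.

Since 229 ≡ 1 mod 4, the ring of integers is ℤ[(1+√229)/2] with discriminant 229.
317 ∤ 229, so 317 is unramified.
(229/317) = 229^158 mod 317 = 316, giving Legendre symbol -1.
(229/317) = -1, so 317 is inert.

p is inert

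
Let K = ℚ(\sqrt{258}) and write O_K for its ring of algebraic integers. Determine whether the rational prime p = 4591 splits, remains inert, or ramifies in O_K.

4591 remains inert

Since 258 ≢ 1 mod 4, the ring of integers is ℤ[√258] with discriminant 4·258 = 1032.
Since gcd(4591, 1032) = 1 the prime 4591 does not ramify.
Legendre symbol by Euler's criterion: (258/4591) ≡ 258^2295 ≡ 4590 (mod 4591), i.e. (258/4591) = -1.
(258/4591) = -1, so 4591 is inert.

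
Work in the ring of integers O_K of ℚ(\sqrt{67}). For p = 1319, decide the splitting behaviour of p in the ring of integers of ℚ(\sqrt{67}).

p splits

67 mod 4 = 3, hence disc K = 4·67 = 268 and O_K = ℤ[√67].
Since gcd(1319, 268) = 1 the prime 1319 does not ramify.
Compute (67/1319) via Euler: 67^((1319-1)/2) mod 1319 = 1, so (67/1319) = 1.
(67/1319) = 1, so 1319 splits.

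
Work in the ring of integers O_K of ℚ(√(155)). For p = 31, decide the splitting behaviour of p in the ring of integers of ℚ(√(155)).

155 mod 4 = 3, hence disc K = 4·155 = 620 and O_K = ℤ[√155].
disc(K) = 620 = 31·20, so p = 31 is ramified.

p ramifies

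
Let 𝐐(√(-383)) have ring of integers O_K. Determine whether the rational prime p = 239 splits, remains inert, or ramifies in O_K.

remains prime (inert)

d = -383 ≡ 1 (mod 4), so O_K = ℤ[(1+√-383)/2] and disc(K) = d = -383.
disc(K) = -383 is not divisible by 239; 239 is unramified.
Euler's criterion: (-383)^119 mod 239 = 238. Thus (-383|239) = -1.
Legendre symbol -1 ⇒ 239 is inert.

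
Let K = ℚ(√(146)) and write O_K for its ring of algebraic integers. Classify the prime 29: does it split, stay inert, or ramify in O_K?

p splits

d = 146 ≡ 2 (mod 4), so O_K = ℤ[√146] and disc(K) = 4d = 584.
disc(K) = 584 is not divisible by 29; 29 is unramified.
Legendre symbol by Euler's criterion: (146/29) ≡ 146^14 ≡ 1 (mod 29), i.e. (146/29) = 1.
Legendre symbol 1 ⇒ 29 is split.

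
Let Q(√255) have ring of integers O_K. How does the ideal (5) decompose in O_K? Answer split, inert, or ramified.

d = 255 ≡ 3 (mod 4), so O_K = ℤ[√255] and disc(K) = 4d = 1020.
Ramification test: 5 | 1020. The prime 5 ramifies in K.

ramified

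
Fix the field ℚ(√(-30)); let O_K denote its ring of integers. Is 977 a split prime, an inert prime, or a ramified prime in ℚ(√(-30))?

Since -30 ≢ 1 mod 4, the ring of integers is ℤ[√-30] with discriminant 4·(-30) = -120.
Since gcd(977, -120) = 1 the prime 977 does not ramify.
Compute (-30/977) via Euler: 947^((977-1)/2) mod 977 = 1, so (-30/977) = 1.
Legendre symbol 1 ⇒ 977 is split.

p splits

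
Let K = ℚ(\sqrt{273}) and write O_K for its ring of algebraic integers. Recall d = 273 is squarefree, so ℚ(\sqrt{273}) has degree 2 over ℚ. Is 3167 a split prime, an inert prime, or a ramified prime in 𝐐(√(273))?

inert — (3167) stays prime in O_K

Since 273 ≡ 1 mod 4, the ring of integers is ℤ[(1+√273)/2] with discriminant 273.
Since gcd(3167, 273) = 1 the prime 3167 does not ramify.
(273/3167) = 273^1583 mod 3167 = 3166, giving Legendre symbol -1.
d is a non-residue mod p, hence 3167 remains inert in O_K.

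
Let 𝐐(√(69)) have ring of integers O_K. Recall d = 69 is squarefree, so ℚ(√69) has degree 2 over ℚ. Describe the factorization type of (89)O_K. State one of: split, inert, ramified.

69 mod 4 = 1, hence disc K = 69 and O_K = ℤ[(1+√69)/2].
Since gcd(89, 69) = 1 the prime 89 does not ramify.
Compute (69/89) via Euler: 69^((89-1)/2) mod 89 = 1, so (69/89) = 1.
d is a quadratic residue mod p, hence 89 splits in O_K.

splits completely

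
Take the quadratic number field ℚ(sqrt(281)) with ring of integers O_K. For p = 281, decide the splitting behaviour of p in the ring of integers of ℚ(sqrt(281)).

ramifies in O_K

d = 281 ≡ 1 (mod 4), so O_K = ℤ[(1+√281)/2] and disc(K) = d = 281.
Ramification test: 281 | 281. The prime 281 ramifies in K.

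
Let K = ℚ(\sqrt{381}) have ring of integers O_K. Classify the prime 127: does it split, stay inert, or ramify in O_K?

d = 381 ≡ 1 (mod 4), so O_K = ℤ[(1+√381)/2] and disc(K) = d = 381.
disc(K) = 381 = 127·3, so p = 127 is ramified.

ramified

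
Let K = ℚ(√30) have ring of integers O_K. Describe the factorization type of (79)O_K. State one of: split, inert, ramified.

inert

30 mod 4 = 2, hence disc K = 4·30 = 120 and O_K = ℤ[√30].
Since gcd(79, 120) = 1 the prime 79 does not ramify.
(30/79) = 30^39 mod 79 = 78, giving Legendre symbol -1.
(30/79) = -1, so 79 is inert.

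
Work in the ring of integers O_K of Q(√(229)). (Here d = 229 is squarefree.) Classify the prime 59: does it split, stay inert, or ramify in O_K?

229 mod 4 = 1, hence disc K = 229 and O_K = ℤ[(1+√229)/2].
disc(K) = 229 is not divisible by 59; 59 is unramified.
Euler's criterion: 229^29 mod 59 = 58. Thus (229|59) = -1.
Legendre symbol -1 ⇒ 59 is inert.

59 remains inert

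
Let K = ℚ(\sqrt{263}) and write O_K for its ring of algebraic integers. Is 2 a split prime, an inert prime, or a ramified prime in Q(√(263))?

d = 263 ≡ 3 (mod 4), so O_K = ℤ[√263] and disc(K) = 4d = 1052.
disc(K) = 1052 = 2·526, so p = 2 is ramified.

ramified — (2) = 𝔭²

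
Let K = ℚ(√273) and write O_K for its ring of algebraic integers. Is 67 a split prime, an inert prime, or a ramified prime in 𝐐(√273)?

273 mod 4 = 1, hence disc K = 273 and O_K = ℤ[(1+√273)/2].
disc(K) = 273 is not divisible by 67; 67 is unramified.
Compute (273/67) via Euler: 5^((67-1)/2) mod 67 = 66, so (273/67) = -1.
(273/67) = -1, so 67 is inert.

remains prime (inert)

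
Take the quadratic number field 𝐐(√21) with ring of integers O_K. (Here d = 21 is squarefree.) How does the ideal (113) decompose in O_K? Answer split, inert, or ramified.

remains prime (inert)

21 mod 4 = 1, hence disc K = 21 and O_K = ℤ[(1+√21)/2].
113 ∤ 21, so 113 is unramified.
(21/113) = 21^56 mod 113 = 112, giving Legendre symbol -1.
Legendre symbol -1 ⇒ 113 is inert.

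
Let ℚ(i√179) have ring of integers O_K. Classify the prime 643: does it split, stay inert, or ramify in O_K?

Since -179 ≡ 1 mod 4, the ring of integers is ℤ[(1+√-179)/2] with discriminant -179.
disc(K) = -179 is not divisible by 643; 643 is unramified.
Euler's criterion: (-179)^321 mod 643 = 1. Thus (-179|643) = 1.
d is a quadratic residue mod p, hence 643 splits in O_K.

split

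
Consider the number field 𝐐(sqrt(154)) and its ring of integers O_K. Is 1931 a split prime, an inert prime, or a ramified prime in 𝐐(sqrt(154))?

1931 remains inert

Since 154 ≢ 1 mod 4, the ring of integers is ℤ[√154] with discriminant 4·154 = 616.
1931 ∤ 616, so 1931 is unramified.
Euler's criterion: 154^965 mod 1931 = 1930. Thus (154|1931) = -1.
Legendre symbol -1 ⇒ 1931 is inert.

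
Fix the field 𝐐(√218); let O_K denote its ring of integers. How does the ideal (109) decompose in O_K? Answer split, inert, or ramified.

p ramifies

d = 218 ≡ 2 (mod 4), so O_K = ℤ[√218] and disc(K) = 4d = 872.
disc(K) = 872 = 109·8, so p = 109 is ramified.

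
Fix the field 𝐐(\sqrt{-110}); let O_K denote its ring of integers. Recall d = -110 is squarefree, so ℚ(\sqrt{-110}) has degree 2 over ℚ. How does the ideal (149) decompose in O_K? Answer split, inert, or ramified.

splits completely

Since -110 ≢ 1 mod 4, the ring of integers is ℤ[√-110] with discriminant 4·(-110) = -440.
disc(K) = -440 is not divisible by 149; 149 is unramified.
Compute (-110/149) via Euler: 39^((149-1)/2) mod 149 = 1, so (-110/149) = 1.
(-110/149) = 1, so 149 splits.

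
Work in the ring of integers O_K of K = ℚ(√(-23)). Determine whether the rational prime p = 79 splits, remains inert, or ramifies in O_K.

inert — (79) stays prime in O_K

d = -23 ≡ 1 (mod 4), so O_K = ℤ[(1+√-23)/2] and disc(K) = d = -23.
disc(K) = -23 is not divisible by 79; 79 is unramified.
Euler's criterion: (-23)^39 mod 79 = 78. Thus (-23|79) = -1.
Legendre symbol -1 ⇒ 79 is inert.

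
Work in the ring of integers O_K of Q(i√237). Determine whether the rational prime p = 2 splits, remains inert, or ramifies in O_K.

ramifies in O_K

Since -237 ≢ 1 mod 4, the ring of integers is ℤ[√-237] with discriminant 4·(-237) = -948.
2 divides disc(K) = -948, so 2 ramifies.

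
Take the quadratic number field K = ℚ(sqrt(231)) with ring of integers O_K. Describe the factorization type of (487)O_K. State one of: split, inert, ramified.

p is inert

231 mod 4 = 3, hence disc K = 4·231 = 924 and O_K = ℤ[√231].
disc(K) = 924 is not divisible by 487; 487 is unramified.
Legendre symbol by Euler's criterion: (231/487) ≡ 231^243 ≡ 486 (mod 487), i.e. (231/487) = -1.
d is a non-residue mod p, hence 487 remains inert in O_K.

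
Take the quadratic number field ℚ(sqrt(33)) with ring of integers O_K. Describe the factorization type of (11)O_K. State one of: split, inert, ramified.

33 mod 4 = 1, hence disc K = 33 and O_K = ℤ[(1+√33)/2].
disc(K) = 33 = 11·3, so p = 11 is ramified.

ramifies in O_K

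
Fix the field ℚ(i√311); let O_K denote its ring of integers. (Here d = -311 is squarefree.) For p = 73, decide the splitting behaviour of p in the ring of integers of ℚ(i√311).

d = -311 ≡ 1 (mod 4), so O_K = ℤ[(1+√-311)/2] and disc(K) = d = -311.
disc(K) = -311 is not divisible by 73; 73 is unramified.
Euler's criterion: (-311)^36 mod 73 = 1. Thus (-311|73) = 1.
(-311/73) = 1, so 73 splits.

split — (73) = 𝔭₁𝔭₂ with 𝔭₁ ≠ 𝔭₂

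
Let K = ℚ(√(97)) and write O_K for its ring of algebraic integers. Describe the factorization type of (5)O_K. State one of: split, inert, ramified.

Since 97 ≡ 1 mod 4, the ring of integers is ℤ[(1+√97)/2] with discriminant 97.
5 ∤ 97, so 5 is unramified.
Legendre symbol by Euler's criterion: (97/5) ≡ 97^2 ≡ 4 (mod 5), i.e. (97/5) = -1.
(97/5) = -1, so 5 is inert.

inert — (5) stays prime in O_K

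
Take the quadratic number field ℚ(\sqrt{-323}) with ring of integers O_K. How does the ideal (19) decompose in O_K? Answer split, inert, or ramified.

d = -323 ≡ 1 (mod 4), so O_K = ℤ[(1+√-323)/2] and disc(K) = d = -323.
disc(K) = -323 = 19·(-17), so p = 19 is ramified.

ramified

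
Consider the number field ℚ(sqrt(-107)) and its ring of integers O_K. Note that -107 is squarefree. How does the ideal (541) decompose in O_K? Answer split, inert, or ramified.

inert — (541) stays prime in O_K

-107 mod 4 = 1, hence disc K = -107 and O_K = ℤ[(1+√-107)/2].
Since gcd(541, -107) = 1 the prime 541 does not ramify.
Euler's criterion: (-107)^270 mod 541 = 540. Thus (-107|541) = -1.
Legendre symbol -1 ⇒ 541 is inert.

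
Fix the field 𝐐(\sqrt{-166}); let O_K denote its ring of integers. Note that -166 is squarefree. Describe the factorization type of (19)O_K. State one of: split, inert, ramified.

split

d = -166 ≡ 2 (mod 4), so O_K = ℤ[√-166] and disc(K) = 4d = -664.
19 ∤ -664, so 19 is unramified.
Euler's criterion: (-166)^9 mod 19 = 1. Thus (-166|19) = 1.
d is a quadratic residue mod p, hence 19 splits in O_K.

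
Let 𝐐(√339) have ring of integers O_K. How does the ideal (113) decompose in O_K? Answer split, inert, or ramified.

339 mod 4 = 3, hence disc K = 4·339 = 1356 and O_K = ℤ[√339].
113 divides disc(K) = 1356, so 113 ramifies.

ramifies in O_K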